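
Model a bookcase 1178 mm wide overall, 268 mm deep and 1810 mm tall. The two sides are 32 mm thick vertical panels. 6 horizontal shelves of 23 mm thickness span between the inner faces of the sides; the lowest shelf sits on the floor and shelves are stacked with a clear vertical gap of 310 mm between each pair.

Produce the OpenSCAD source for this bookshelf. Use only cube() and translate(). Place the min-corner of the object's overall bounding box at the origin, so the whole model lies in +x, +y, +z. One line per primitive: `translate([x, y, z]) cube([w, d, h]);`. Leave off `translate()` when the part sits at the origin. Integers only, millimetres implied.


cube([32, 268, 1810]);
translate([1146, 0, 0]) cube([32, 268, 1810]);
translate([32, 0, 0]) cube([1114, 268, 23]);
translate([32, 0, 333]) cube([1114, 268, 23]);
translate([32, 0, 666]) cube([1114, 268, 23]);
translate([32, 0, 999]) cube([1114, 268, 23]);
translate([32, 0, 1332]) cube([1114, 268, 23]);
translate([32, 0, 1665]) cube([1114, 268, 23]);


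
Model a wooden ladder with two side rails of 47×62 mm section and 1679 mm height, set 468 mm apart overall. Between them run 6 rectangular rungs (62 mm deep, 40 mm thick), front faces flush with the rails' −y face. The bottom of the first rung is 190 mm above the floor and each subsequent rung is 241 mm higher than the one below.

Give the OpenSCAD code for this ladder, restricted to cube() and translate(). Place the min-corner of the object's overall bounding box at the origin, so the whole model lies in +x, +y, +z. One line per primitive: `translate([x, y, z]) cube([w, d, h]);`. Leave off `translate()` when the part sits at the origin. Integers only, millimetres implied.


// rung span = 468 - 2*47 = 374
// rung[k] z = 190 + k*241
cube([47, 62, 1679]);
translate([421, 0, 0]) cube([47, 62, 1679]);
translate([47, 0, 190]) cube([374, 62, 40]);
translate([47, 0, 431]) cube([374, 62, 40]);
translate([47, 0, 672]) cube([374, 62, 40]);
translate([47, 0, 913]) cube([374, 62, 40]);
translate([47, 0, 1154]) cube([374, 62, 40]);
translate([47, 0, 1395]) cube([374, 62, 40]);


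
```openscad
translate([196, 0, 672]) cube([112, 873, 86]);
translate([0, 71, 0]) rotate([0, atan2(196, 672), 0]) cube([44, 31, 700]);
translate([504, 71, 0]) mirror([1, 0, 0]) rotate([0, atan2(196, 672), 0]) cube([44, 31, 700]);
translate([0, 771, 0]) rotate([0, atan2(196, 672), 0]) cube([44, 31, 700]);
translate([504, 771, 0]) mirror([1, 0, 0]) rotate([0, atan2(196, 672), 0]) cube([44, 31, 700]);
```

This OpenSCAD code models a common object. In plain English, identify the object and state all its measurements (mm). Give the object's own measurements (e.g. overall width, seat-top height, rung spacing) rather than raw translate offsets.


A sawhorse. A 112×873×86 mm beam (x, y, z) sits on two A-frame leg pairs. Each pair is two raked legs of 44×31 mm section (31 mm along y) splaying symmetrically in x. Each leg rises 672 mm vertically over 196 mm of horizontal reach and is 700 mm long along its own axis. Every leg's outer bottom edge rests on the floor and its outer top edge meets a bottom edge of the beam — the left legs (tilting toward +x) meet the beam's −x bottom edge, the right legs (their mirror images, tilting toward −x) meet its +x bottom edge — so the leg tops tuck under the beam, the beam's underside is 672 mm above the floor, and the feet are 504 mm apart outside-to-outside with the beam centred between them. The two leg pairs are set in 71 mm from either end of the beam.


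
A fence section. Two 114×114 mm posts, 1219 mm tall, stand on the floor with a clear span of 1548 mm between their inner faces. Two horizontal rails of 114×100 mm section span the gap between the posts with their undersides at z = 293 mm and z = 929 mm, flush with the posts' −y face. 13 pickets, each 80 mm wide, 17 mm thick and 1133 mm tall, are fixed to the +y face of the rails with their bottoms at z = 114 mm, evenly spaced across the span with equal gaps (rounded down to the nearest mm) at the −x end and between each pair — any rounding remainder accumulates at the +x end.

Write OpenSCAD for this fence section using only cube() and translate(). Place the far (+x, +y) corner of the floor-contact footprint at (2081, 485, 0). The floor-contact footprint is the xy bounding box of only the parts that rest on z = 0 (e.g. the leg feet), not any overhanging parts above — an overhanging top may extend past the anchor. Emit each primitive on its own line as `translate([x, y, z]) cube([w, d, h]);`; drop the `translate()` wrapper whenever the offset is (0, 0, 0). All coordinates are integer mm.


translate([305, 371, 0]) cube([114, 114, 1219]);
translate([1967, 371, 0]) cube([114, 114, 1219]);
translate([419, 371, 293]) cube([1548, 114, 100]);
translate([419, 371, 929]) cube([1548, 114, 100]);
translate([455, 485, 114]) cube([80, 17, 1133]);
translate([571, 485, 114]) cube([80, 17, 1133]);
translate([687, 485, 114]) cube([80, 17, 1133]);
translate([803, 485, 114]) cube([80, 17, 1133]);
translate([919, 485, 114]) cube([80, 17, 1133]);
translate([1035, 485, 114]) cube([80, 17, 1133]);
translate([1151, 485, 114]) cube([80, 17, 1133]);
translate([1267, 485, 114]) cube([80, 17, 1133]);
translate([1383, 485, 114]) cube([80, 17, 1133]);
translate([1499, 485, 114]) cube([80, 17, 1133]);
translate([1615, 485, 114]) cube([80, 17, 1133]);
translate([1731, 485, 114]) cube([80, 17, 1133]);
translate([1847, 485, 114]) cube([80, 17, 1133]);


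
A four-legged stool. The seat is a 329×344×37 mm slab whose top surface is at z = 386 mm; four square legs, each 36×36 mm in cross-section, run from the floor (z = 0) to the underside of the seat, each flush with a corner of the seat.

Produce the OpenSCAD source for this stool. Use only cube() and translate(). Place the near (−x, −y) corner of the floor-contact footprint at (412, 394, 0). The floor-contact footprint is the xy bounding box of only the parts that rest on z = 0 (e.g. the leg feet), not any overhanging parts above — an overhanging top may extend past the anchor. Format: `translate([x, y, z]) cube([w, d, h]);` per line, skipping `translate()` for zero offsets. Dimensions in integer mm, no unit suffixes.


translate([412, 394, 349]) cube([329, 344, 37]);
translate([412, 394, 0]) cube([36, 36, 349]);
translate([705, 394, 0]) cube([36, 36, 349]);
translate([412, 702, 0]) cube([36, 36, 349]);
translate([705, 702, 0]) cube([36, 36, 349]);


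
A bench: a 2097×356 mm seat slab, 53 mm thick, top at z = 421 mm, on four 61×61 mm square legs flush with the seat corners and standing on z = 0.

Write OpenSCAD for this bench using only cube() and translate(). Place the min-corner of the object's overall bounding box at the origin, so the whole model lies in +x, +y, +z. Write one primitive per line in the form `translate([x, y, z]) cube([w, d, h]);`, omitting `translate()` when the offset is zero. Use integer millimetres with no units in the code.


// leg_h = 421 − 53 = 368
translate([0, 0, 368]) cube([2097, 356, 53]);
cube([61, 61, 368]);
translate([0, 295, 0]) cube([61, 61, 368]);
translate([2036, 0, 0]) cube([61, 61, 368]);
translate([2036, 295, 0]) cube([61, 61, 368]);


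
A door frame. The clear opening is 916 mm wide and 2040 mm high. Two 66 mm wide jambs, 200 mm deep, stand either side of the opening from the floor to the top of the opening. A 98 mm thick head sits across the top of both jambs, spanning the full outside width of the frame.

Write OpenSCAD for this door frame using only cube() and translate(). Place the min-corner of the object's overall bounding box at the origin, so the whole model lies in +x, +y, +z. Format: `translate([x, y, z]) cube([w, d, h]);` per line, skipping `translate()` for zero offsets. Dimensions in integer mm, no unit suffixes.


cube([66, 200, 2040]);
translate([982, 0, 0]) cube([66, 200, 2040]);
translate([0, 0, 2040]) cube([1048, 200, 98]);


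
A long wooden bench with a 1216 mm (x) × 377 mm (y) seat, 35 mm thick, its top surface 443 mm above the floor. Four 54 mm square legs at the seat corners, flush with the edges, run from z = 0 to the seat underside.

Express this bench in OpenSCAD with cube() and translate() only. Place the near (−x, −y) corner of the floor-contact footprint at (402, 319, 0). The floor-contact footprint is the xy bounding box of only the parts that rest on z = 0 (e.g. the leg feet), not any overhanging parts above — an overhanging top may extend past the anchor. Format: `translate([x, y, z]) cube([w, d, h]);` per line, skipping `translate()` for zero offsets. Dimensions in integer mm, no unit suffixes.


translate([402, 319, 408]) cube([1216, 377, 35]);
translate([402, 319, 0]) cube([54, 54, 408]);
translate([402, 642, 0]) cube([54, 54, 408]);
translate([1564, 319, 0]) cube([54, 54, 408]);
translate([1564, 642, 0]) cube([54, 54, 408]);


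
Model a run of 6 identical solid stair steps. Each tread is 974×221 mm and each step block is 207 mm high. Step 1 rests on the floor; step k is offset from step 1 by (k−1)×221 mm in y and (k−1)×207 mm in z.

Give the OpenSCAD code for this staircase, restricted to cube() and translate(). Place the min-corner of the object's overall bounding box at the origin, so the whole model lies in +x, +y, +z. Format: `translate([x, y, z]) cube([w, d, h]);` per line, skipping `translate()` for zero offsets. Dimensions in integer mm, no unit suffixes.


cube([974, 221, 207]);
translate([0, 221, 207]) cube([974, 221, 207]);
translate([0, 442, 414]) cube([974, 221, 207]);
translate([0, 663, 621]) cube([974, 221, 207]);
translate([0, 884, 828]) cube([974, 221, 207]);
translate([0, 1105, 1035]) cube([974, 221, 207]);


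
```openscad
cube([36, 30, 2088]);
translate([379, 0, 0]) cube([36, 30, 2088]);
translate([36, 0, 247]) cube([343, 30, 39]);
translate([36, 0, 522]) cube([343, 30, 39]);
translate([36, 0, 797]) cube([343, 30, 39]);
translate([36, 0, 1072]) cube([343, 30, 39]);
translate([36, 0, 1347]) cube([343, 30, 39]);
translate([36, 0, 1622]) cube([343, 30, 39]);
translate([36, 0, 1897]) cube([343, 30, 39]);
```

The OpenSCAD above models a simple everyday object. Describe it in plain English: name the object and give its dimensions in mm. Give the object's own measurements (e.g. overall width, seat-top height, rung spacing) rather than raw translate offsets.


A straight ladder. Two 36×30 mm vertical rails, 2088 mm tall, stand 415 mm apart (outside-to-outside) with their front faces coplanar on the −y side. 7 rungs, each 30 mm deep and 39 mm tall, span between the inner faces of the rails, front faces flush with the rails. The lowest rung's underside is at z = 247 mm and rungs are spaced 275 mm apart (underside to underside).


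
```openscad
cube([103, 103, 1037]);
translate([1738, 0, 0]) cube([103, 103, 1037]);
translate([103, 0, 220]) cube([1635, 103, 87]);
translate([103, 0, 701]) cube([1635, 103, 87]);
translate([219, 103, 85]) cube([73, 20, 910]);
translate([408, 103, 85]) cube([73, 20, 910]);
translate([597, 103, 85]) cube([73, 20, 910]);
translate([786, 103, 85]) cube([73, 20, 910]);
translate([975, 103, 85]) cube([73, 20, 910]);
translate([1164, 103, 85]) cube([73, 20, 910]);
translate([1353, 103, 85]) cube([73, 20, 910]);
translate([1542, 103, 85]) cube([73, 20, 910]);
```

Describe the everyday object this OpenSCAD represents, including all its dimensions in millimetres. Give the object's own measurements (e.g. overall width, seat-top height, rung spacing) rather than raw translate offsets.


A fence section. Two 103×103 mm posts, 1037 mm tall, stand on the floor with a clear span of 1635 mm between their inner faces. Two horizontal rails of 103×87 mm section span the gap between the posts with their undersides at z = 220 mm and z = 701 mm, flush with the posts' −y face. 8 pickets, each 73 mm wide, 20 mm thick and 910 mm tall, are fixed to the +y face of the rails with their bottoms at z = 85 mm, spaced across the span with a 116 mm gap after the −x post and between neighbouring pickets, with 123 mm left before the +x post.


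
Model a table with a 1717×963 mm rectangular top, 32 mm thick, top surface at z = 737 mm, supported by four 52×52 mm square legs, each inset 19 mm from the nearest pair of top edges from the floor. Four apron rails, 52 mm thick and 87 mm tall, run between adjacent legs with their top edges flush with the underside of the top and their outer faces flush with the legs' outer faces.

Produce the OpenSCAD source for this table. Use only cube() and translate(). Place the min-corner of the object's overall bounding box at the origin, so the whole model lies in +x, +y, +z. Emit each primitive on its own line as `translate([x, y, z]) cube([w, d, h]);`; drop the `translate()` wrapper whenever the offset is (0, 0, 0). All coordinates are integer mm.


translate([0, 0, 705]) cube([1717, 963, 32]);
translate([19, 19, 0]) cube([52, 52, 705]);
translate([1646, 19, 0]) cube([52, 52, 705]);
translate([19, 892, 0]) cube([52, 52, 705]);
translate([1646, 892, 0]) cube([52, 52, 705]);
translate([71, 19, 618]) cube([1575, 52, 87]);
translate([71, 892, 618]) cube([1575, 52, 87]);
translate([19, 71, 618]) cube([52, 821, 87]);
translate([1646, 71, 618]) cube([52, 821, 87]);


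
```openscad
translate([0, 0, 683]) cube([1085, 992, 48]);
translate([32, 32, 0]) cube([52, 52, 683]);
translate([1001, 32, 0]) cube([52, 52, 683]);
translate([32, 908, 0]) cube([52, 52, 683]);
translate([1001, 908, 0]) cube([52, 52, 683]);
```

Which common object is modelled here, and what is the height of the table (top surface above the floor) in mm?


A table. The table height is 731 mm.

A 1085×992×48 slab sits at z = 683 on four 52 mm square posts — a table. The top surface is at 683 + 48 = 731 mm.


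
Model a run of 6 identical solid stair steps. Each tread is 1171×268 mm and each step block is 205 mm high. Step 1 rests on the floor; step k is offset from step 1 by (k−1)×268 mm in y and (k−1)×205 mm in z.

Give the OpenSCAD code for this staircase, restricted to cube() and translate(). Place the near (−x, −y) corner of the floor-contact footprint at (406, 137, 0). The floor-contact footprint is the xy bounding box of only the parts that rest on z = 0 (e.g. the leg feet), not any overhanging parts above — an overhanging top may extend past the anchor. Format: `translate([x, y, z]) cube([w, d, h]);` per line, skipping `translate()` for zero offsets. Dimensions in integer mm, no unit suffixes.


translate([406, 137, 0]) cube([1171, 268, 205]);
translate([406, 405, 205]) cube([1171, 268, 205]);
translate([406, 673, 410]) cube([1171, 268, 205]);
translate([406, 941, 615]) cube([1171, 268, 205]);
translate([406, 1209, 820]) cube([1171, 268, 205]);
translate([406, 1477, 1025]) cube([1171, 268, 205]);


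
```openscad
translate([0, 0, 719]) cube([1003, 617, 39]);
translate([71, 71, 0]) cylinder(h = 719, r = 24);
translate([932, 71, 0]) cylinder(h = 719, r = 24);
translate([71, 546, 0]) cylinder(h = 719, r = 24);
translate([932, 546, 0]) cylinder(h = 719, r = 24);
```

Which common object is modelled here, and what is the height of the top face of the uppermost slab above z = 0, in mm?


A table. The table height is 758 mm.

A 1003×617×39 slab sits at z = 719 on four Ø48 mm round legs — a table. The top surface is at 719 + 39 = 758 mm.


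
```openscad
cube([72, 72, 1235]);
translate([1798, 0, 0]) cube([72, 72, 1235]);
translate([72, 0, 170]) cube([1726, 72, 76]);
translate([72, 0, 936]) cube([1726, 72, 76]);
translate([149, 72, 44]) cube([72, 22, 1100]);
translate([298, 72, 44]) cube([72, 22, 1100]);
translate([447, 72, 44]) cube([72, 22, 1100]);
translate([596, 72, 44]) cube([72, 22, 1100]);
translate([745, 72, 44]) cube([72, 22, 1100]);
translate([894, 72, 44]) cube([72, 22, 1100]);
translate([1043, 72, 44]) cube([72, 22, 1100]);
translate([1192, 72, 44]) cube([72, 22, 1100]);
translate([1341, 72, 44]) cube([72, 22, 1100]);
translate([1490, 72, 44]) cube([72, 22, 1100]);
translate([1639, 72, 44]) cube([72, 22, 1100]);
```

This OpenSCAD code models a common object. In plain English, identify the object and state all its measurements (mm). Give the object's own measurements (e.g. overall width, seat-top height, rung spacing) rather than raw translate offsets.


A fence section. Two 72×72 mm posts, 1235 mm tall, stand on the floor with a clear span of 1726 mm between their inner faces. Two horizontal rails of 72×76 mm section span the gap between the posts with their undersides at z = 170 mm and z = 936 mm, flush with the posts' −y face. 11 pickets, each 72 mm wide, 22 mm thick and 1100 mm tall, are fixed to the +y face of the rails with their bottoms at z = 44 mm, spaced across the span with a 77 mm gap after the −x post and between neighbouring pickets, with 87 mm left before the +x post.


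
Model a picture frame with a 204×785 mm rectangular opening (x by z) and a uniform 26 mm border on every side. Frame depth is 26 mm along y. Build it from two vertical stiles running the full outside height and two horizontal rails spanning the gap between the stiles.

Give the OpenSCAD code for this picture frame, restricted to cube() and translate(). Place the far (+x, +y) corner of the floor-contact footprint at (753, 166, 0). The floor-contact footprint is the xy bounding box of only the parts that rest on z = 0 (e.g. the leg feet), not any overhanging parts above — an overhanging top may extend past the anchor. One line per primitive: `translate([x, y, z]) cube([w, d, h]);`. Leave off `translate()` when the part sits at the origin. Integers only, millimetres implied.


translate([497, 140, 0]) cube([26, 26, 837]);
translate([727, 140, 0]) cube([26, 26, 837]);
translate([523, 140, 0]) cube([204, 26, 26]);
translate([523, 140, 811]) cube([204, 26, 26]);


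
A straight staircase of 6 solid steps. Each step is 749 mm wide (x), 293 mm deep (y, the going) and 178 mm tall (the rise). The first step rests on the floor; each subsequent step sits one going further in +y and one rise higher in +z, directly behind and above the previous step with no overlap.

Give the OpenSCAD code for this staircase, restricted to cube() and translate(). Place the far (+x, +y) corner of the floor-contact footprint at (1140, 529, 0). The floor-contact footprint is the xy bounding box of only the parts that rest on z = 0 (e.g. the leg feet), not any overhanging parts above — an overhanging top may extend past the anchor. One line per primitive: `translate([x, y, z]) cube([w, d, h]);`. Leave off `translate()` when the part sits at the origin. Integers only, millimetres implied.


translate([391, 236, 0]) cube([749, 293, 178]);
translate([391, 529, 178]) cube([749, 293, 178]);
translate([391, 822, 356]) cube([749, 293, 178]);
translate([391, 1115, 534]) cube([749, 293, 178]);
translate([391, 1408, 712]) cube([749, 293, 178]);
translate([391, 1701, 890]) cube([749, 293, 178]);


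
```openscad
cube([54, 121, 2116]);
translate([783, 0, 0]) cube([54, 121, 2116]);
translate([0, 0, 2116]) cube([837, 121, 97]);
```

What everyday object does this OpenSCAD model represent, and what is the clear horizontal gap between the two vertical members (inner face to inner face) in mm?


A door frame. The clear opening width is 729 mm.

Two 2116 mm tall posts with a header on top — a door frame. The left jamb is 54 mm wide at x = 0; the right jamb starts at x = 783. The clear opening is 783 − 54 = 729 mm.


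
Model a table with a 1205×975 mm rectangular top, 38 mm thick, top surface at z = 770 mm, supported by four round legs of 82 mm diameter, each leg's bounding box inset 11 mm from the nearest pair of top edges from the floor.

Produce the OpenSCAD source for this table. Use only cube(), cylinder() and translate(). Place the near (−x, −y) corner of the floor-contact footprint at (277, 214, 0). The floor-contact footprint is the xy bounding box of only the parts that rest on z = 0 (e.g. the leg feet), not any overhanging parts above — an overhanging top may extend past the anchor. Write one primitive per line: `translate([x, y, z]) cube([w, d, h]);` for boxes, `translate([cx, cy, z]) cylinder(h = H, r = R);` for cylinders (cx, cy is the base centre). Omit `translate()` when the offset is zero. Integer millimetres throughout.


translate([266, 203, 732]) cube([1205, 975, 38]);
translate([318, 255, 0]) cylinder(h = 732, r = 41);
translate([1419, 255, 0]) cylinder(h = 732, r = 41);
translate([318, 1126, 0]) cylinder(h = 732, r = 41);
translate([1419, 1126, 0]) cylinder(h = 732, r = 41);


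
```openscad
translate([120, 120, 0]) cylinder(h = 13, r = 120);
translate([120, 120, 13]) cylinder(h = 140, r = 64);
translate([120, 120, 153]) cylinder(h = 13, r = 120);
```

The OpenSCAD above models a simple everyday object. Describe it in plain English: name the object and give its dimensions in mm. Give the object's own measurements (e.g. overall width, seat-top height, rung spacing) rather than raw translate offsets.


A spool: two coaxial disc flanges of radius 120 mm and thickness 13 mm, joined by a core cylinder of radius 64 mm and height 140 mm. The lower flange rests on z = 0 and the three cylinders share a vertical axis.


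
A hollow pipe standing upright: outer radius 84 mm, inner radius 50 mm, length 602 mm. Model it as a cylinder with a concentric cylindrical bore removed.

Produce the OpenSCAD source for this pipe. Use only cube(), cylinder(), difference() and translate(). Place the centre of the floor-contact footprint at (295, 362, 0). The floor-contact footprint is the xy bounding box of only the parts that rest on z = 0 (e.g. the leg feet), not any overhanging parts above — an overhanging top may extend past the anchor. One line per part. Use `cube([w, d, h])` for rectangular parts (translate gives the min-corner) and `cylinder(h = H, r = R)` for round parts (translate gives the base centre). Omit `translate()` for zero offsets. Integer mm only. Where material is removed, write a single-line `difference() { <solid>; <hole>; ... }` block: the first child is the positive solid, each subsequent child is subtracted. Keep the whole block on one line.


difference() { translate([295, 362, 0]) cylinder(h = 602, r = 84); translate([295, 362, 0]) cylinder(h = 602, r = 50); }


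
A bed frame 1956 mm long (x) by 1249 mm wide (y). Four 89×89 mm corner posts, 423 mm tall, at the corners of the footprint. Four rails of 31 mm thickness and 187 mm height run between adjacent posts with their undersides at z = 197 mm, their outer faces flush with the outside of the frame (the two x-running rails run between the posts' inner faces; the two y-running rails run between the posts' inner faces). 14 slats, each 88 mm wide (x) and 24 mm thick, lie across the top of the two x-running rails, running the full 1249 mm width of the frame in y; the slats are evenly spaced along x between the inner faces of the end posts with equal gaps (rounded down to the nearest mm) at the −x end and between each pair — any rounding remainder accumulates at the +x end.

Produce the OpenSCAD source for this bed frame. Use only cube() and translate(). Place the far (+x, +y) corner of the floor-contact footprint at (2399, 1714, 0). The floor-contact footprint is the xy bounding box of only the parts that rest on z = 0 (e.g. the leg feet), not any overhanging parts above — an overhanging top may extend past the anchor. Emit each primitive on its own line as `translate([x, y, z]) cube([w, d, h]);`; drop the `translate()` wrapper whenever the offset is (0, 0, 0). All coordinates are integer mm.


translate([443, 465, 0]) cube([89, 89, 423]);
translate([443, 1625, 0]) cube([89, 89, 423]);
translate([2310, 465, 0]) cube([89, 89, 423]);
translate([2310, 1625, 0]) cube([89, 89, 423]);
translate([532, 465, 197]) cube([1778, 31, 187]);
translate([532, 1683, 197]) cube([1778, 31, 187]);
translate([443, 554, 197]) cube([31, 1071, 187]);
translate([2368, 554, 197]) cube([31, 1071, 187]);
translate([568, 465, 384]) cube([88, 1249, 24]);
translate([692, 465, 384]) cube([88, 1249, 24]);
translate([816, 465, 384]) cube([88, 1249, 24]);
translate([940, 465, 384]) cube([88, 1249, 24]);
translate([1064, 465, 384]) cube([88, 1249, 24]);
translate([1188, 465, 384]) cube([88, 1249, 24]);
translate([1312, 465, 384]) cube([88, 1249, 24]);
translate([1436, 465, 384]) cube([88, 1249, 24]);
translate([1560, 465, 384]) cube([88, 1249, 24]);
translate([1684, 465, 384]) cube([88, 1249, 24]);
translate([1808, 465, 384]) cube([88, 1249, 24]);
translate([1932, 465, 384]) cube([88, 1249, 24]);
translate([2056, 465, 384]) cube([88, 1249, 24]);
translate([2180, 465, 384]) cube([88, 1249, 24]);


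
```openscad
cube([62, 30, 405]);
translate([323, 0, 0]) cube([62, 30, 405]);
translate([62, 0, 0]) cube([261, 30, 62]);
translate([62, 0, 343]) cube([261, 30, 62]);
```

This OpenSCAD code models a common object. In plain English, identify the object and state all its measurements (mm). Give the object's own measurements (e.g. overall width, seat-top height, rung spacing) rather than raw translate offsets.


A rectangular picture frame lying in the x–z plane (depth along y). The opening is 261 mm wide (x) by 281 mm tall (z), surrounded by a border 62 mm wide on all four sides. The frame is 30 mm deep and is made of two full-height vertical stiles with two horizontal rails fitted between them.


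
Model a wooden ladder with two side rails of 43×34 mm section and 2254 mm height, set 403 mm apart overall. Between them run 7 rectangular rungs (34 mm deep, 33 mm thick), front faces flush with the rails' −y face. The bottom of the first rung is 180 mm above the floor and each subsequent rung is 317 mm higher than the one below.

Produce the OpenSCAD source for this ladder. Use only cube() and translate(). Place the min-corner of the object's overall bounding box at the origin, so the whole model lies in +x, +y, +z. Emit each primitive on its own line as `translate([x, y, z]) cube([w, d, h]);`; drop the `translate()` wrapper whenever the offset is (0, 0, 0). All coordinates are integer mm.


cube([43, 34, 2254]);
translate([360, 0, 0]) cube([43, 34, 2254]);
translate([43, 0, 180]) cube([317, 34, 33]);
translate([43, 0, 497]) cube([317, 34, 33]);
translate([43, 0, 814]) cube([317, 34, 33]);
translate([43, 0, 1131]) cube([317, 34, 33]);
translate([43, 0, 1448]) cube([317, 34, 33]);
translate([43, 0, 1765]) cube([317, 34, 33]);
translate([43, 0, 2082]) cube([317, 34, 33]);


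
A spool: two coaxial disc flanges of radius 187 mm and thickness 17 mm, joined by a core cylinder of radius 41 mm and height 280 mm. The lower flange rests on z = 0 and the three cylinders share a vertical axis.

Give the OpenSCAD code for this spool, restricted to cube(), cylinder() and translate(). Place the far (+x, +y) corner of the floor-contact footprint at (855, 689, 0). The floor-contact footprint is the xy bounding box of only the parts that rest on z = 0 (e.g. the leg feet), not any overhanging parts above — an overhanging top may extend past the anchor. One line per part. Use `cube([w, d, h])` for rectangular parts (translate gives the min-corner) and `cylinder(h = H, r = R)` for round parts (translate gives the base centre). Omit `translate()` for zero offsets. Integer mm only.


translate([668, 502, 0]) cylinder(h = 17, r = 187);
translate([668, 502, 17]) cylinder(h = 280, r = 41);
translate([668, 502, 297]) cylinder(h = 17, r = 187);


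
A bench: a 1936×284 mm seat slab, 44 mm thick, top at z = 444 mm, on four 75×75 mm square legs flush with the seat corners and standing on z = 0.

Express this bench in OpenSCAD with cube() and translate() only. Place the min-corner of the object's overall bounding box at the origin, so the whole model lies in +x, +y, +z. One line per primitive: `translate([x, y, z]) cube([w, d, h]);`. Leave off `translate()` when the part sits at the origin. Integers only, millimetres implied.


// leg_h = 444 − 44 = 400
translate([0, 0, 400]) cube([1936, 284, 44]);
cube([75, 75, 400]);
translate([0, 209, 0]) cube([75, 75, 400]);
translate([1861, 0, 0]) cube([75, 75, 400]);
translate([1861, 209, 0]) cube([75, 75, 400]);


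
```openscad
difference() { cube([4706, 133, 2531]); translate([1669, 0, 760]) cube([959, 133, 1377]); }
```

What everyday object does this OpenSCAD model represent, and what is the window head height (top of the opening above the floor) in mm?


A wall with a window opening. The window head height is 2137 mm.

A wall with a rectangular opening subtracted — a window. Sill at z = 760, opening 1377 mm tall, so the head is at 760 + 1377 = 2137 mm.


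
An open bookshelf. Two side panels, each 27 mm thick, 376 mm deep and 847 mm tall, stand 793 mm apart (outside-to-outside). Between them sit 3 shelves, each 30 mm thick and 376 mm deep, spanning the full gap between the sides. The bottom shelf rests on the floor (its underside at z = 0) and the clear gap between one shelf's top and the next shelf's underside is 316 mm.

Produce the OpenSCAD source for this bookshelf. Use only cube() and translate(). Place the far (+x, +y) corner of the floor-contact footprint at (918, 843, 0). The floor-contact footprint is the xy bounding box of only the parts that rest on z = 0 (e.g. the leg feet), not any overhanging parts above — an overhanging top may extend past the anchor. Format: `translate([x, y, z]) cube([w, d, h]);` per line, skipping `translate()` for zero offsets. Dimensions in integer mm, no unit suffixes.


translate([125, 467, 0]) cube([27, 376, 847]);
translate([891, 467, 0]) cube([27, 376, 847]);
translate([152, 467, 0]) cube([739, 376, 30]);
translate([152, 467, 346]) cube([739, 376, 30]);
translate([152, 467, 692]) cube([739, 376, 30]);


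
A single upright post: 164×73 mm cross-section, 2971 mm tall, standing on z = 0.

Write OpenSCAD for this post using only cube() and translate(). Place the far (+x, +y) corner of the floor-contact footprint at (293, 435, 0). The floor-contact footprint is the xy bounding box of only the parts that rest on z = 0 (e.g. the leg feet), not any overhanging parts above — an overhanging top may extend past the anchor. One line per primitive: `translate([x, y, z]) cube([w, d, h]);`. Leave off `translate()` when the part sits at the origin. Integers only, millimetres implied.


translate([129, 362, 0]) cube([164, 73, 2971]);


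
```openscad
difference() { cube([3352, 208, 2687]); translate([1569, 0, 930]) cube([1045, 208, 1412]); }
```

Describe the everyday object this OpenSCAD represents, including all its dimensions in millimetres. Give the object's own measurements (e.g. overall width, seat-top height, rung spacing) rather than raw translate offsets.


A wall 3352 mm long (x), 208 mm thick (y), 2687 mm tall, with a rectangular window opening cut through it. The opening is 1045 mm wide and 1412 mm tall; its sill is at z = 930 mm and its near (−x) edge is 1569 mm from the wall's −x end. The opening passes through the full wall thickness.


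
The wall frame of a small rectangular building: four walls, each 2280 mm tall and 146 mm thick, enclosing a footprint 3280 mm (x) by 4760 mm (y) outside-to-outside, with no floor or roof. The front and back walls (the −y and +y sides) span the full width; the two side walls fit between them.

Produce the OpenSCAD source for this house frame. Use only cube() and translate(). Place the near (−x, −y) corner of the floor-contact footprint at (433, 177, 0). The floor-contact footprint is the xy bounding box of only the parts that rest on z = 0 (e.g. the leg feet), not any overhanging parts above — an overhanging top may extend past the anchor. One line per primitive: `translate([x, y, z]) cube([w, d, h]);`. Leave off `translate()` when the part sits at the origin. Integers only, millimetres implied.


translate([433, 177, 0]) cube([3280, 146, 2280]);
translate([433, 4791, 0]) cube([3280, 146, 2280]);
translate([433, 323, 0]) cube([146, 4468, 2280]);
translate([3567, 323, 0]) cube([146, 4468, 2280]);


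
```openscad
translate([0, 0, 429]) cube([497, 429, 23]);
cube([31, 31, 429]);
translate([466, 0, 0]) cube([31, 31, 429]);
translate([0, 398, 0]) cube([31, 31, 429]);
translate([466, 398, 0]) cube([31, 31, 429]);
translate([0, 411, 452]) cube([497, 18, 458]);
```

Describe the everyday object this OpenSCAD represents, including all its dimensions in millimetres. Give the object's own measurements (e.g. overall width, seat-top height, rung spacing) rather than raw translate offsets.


A chair. The seat is a 497×429×23 mm slab with its top at z = 452 mm, on four 31×31 mm corner legs (flush with the seat edges, standing on z = 0). A flat backrest 18 mm thick, 458 mm tall, spans the full seat width and rises from the seat top along its +y edge, rear face flush with the rear of the seat.


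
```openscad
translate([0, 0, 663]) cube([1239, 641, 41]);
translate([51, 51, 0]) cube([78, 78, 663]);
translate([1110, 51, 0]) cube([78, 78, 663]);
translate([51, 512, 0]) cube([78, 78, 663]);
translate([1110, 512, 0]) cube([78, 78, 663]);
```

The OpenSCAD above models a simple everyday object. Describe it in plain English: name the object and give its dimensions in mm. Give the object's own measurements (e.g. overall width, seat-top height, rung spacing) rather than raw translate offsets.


A rectangular dining table. The top is 1239×641×41 mm with its upper surface at z = 704 mm. It stands on four 78×78 mm square legs, each inset 51 mm from the nearest pair of top edges, running from the floor to the underside of the top.


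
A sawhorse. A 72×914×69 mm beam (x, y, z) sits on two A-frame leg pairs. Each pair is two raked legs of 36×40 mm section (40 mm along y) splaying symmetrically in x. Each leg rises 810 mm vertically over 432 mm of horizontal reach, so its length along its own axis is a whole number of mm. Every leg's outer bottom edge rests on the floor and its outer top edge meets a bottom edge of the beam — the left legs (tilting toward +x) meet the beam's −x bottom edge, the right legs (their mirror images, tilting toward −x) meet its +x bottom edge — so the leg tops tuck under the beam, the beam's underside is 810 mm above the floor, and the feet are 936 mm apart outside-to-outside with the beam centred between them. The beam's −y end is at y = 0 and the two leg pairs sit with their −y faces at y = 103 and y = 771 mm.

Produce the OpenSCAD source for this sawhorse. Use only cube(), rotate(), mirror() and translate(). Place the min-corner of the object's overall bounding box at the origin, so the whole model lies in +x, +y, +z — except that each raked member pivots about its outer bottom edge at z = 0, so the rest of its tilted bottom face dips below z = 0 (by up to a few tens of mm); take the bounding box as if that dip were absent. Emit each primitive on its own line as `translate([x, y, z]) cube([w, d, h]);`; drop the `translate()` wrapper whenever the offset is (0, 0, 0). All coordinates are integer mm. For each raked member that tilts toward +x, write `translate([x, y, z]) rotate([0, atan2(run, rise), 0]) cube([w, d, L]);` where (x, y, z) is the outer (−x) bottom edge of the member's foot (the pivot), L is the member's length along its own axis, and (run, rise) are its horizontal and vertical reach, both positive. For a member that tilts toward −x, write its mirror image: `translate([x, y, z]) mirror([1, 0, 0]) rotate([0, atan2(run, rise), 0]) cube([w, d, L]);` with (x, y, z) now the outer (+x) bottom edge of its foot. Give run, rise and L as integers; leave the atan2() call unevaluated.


// leg length = √(432² + 810²) = 918
// right-leg outer foot x = 2·432 + 72 = 936
// beam min-corner = (432, 0, 810)
translate([432, 0, 810]) cube([72, 914, 69]);
translate([0, 103, 0]) rotate([0, atan2(432, 810), 0]) cube([36, 40, 918]);
translate([936, 103, 0]) mirror([1, 0, 0]) rotate([0, atan2(432, 810), 0]) cube([36, 40, 918]);
translate([0, 771, 0]) rotate([0, atan2(432, 810), 0]) cube([36, 40, 918]);
translate([936, 771, 0]) mirror([1, 0, 0]) rotate([0, atan2(432, 810), 0]) cube([36, 40, 918]);


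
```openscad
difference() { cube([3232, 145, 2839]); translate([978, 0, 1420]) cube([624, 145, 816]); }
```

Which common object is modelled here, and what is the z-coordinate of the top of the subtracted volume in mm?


A wall with a window opening. The window head height is 2236 mm.

A wall with a rectangular opening subtracted — a window. Sill at z = 1420, opening 816 mm tall, so the head is at 1420 + 816 = 2236 mm.


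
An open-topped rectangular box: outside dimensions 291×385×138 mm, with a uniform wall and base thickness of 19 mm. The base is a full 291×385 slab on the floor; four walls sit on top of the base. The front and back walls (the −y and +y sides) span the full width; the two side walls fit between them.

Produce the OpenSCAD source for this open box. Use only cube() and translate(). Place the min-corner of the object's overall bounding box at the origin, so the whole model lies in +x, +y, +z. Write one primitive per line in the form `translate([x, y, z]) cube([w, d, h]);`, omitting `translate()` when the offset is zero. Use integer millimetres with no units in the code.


cube([291, 385, 19]);
translate([0, 0, 19]) cube([291, 19, 119]);
translate([0, 366, 19]) cube([291, 19, 119]);
translate([0, 19, 19]) cube([19, 347, 119]);
translate([272, 19, 19]) cube([19, 347, 119]);


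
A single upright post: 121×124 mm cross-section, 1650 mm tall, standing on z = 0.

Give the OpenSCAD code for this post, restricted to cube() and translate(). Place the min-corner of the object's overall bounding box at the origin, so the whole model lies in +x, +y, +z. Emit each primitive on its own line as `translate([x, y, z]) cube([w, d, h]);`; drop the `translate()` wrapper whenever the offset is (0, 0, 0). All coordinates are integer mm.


cube([121, 124, 1650]);


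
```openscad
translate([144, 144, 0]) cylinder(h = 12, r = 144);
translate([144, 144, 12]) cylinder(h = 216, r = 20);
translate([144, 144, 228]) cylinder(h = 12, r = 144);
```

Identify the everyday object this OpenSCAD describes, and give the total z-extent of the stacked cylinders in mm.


A spool. The overall height is 240 mm.

Three coaxial cylinders, large–small–large — a spool. Two 12 mm flanges and a 216 mm core give 12 + 216 + 12 = 240 mm.


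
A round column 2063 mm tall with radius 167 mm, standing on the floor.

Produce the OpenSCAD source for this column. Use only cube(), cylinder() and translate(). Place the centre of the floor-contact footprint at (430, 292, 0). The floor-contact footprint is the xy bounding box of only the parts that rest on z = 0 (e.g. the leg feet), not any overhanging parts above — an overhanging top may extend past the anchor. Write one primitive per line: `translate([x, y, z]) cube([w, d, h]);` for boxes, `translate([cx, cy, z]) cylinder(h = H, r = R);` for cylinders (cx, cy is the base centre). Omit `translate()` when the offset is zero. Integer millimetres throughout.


translate([430, 292, 0]) cylinder(h = 2063, r = 167);


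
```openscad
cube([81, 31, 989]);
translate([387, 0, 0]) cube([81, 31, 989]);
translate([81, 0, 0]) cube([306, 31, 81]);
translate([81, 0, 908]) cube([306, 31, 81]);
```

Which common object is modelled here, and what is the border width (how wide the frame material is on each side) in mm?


A picture frame. The border width is 81 mm.

Four thin pieces enclosing a rectangular opening — a picture frame. The two full-height stiles are 989 mm tall; the top rail sits at z = 908 and is 81 mm tall, so the border above the opening is 989 − 908 = 81 mm, matching the stile x-width.


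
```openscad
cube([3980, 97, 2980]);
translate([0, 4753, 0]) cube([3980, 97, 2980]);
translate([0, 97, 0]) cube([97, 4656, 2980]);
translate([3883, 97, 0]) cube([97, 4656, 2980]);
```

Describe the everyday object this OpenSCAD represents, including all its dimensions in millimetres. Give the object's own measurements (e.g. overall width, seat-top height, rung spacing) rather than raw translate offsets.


The wall frame of a small rectangular building: four walls, each 2980 mm tall and 97 mm thick, enclosing a footprint 3980 mm (x) by 4850 mm (y) outside-to-outside, with no floor or roof. The front and back walls (the −y and +y sides) span the full width; the two side walls fit between them.
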